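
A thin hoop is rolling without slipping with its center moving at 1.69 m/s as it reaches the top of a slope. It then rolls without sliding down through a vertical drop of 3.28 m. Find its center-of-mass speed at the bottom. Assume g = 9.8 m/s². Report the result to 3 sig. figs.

v ≈ 5.92 m/s

The moment of inertia is MR², giving k ≡ I/(MR²) = 1.
Pure rolling means v = ωR; then KE = ½Mv² + ½I(v/R)² = ½(1+k)Mv² = Mv².
Energy conservation: Mv₀² + Mgh = Mv², so v² = v₀² + 2gh/(1+k).
v = √(1.69² + 2×9.8×3.28/2) = √35 ≈ 5.92 m/s.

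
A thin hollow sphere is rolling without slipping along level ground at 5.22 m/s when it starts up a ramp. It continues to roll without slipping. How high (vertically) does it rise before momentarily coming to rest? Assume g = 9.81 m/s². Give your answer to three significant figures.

Here I = (2/3)MR², so the shape factor k = I/(MR²) = 2/3.
Pure rolling means v = ωR; then KE = ½Mv² + ½I(v/R)² = ½(1+k)Mv² = (5/6)Mv².
At the top the kinetic energy is zero, so (5/6)Mv₀² = Mgh.
Thus h = (1+k)v₀²/(2g) = 1.667 × 5.22² / (2 × 9.81) ≈ 2.31 m.

h ≈ 2.31 m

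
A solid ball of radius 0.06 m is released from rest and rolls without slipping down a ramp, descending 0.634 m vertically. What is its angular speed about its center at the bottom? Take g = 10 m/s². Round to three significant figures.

ω ≈ 50.2 rad/s

The moment of inertia is (2/5)MR², giving k ≡ I/(MR²) = 0.4.
Pure rolling means v = ωR; then KE = ½Mv² + ½I(v/R)² = ½(1+k)Mv² = (7/10)Mv².
Energy conservation Mgh = ½(1+k)Mv² gives v = √(2gh/(1+k)) = √(2 × 10 × 0.634 / 1.4) = 3.01 m/s.
The angular speed follows from ω = v/R = 3.01/0.06 ≈ 50.2 rad/s.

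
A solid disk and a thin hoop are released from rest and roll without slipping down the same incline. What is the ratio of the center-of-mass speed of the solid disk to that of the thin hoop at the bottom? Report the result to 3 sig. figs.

v_ratio ≈ 1.15

Each satisfies Mgh = ½(1+k)Mv² with k = I/(MR²), so v ∝ 1/√(1+k).
For the solid disk k = 0.5; for the thin hoop k = 1.
v₁/v₂ = √((1+k₂)/(1+k₁)) = √(2/1.5) ≈ 1.15.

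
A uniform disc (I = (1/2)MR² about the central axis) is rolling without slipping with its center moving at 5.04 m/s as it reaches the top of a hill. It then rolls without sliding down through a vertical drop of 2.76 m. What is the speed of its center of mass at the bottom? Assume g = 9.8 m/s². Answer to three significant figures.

Here I = (1/2)MR², so the shape factor k = I/(MR²) = 0.5.
The rolling condition ω = v/R makes the rotational term ½I(v/R)² = ½kMv², so KE_total = ½(1+k)Mv² = (3/4)Mv².
Energy conservation: (3/4)Mv₀² + Mgh = (3/4)Mv², so v² = v₀² + 2gh/(1+k).
v = √(5.04² + 2×9.8×2.76/1.5) = √61.47 ≈ 7.84 m/s.

v ≈ 7.84 m/s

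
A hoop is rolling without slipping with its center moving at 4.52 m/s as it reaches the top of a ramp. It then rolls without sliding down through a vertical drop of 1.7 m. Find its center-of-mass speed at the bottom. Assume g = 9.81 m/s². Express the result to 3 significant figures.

v ≈ 6.09 m/s

The moment of inertia is MR², giving k ≡ I/(MR²) = 1.
Pure rolling means v = ωR; then KE = ½Mv² + ½I(v/R)² = ½(1+k)Mv² = Mv².
Conserving energy between top and bottom: Mv² = Mv₀² + Mgh, hence v² = v₀² + 2gh/(1+k).
v = √(4.52² + 2×9.81×1.7/2) = √37.11 ≈ 6.09 m/s.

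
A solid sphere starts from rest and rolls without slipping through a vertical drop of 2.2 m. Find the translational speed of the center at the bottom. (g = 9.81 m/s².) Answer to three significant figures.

Here I = (2/5)MR², so the shape factor k = I/(MR²) = 0.4.
The rolling condition ω = v/R makes the rotational term ½I(v/R)² = ½kMv², so KE_total = ½(1+k)Mv² = (7/10)Mv².
Energy conservation: Mgh = (7/10)Mv², so v = √(2gh/(1+k)) = √(2 × 9.81 × 2.2 / 1.4) ≈ 5.55 m/s.

v ≈ 5.55 m/s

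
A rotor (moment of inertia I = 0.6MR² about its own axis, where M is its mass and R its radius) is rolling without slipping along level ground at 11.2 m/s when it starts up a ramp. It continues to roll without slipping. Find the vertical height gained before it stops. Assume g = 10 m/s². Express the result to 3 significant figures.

For this body I = 0.6MR², i.e. k = I/(MR²) = 0.6.
Since it rolls without slipping, ω = v/R and KE = ½Mv² + ½Iω² = ½(1+k)Mv² = (4/5)Mv².
All of this converts to potential energy at the highest point: (4/5)Mv₀² = Mgh.
Thus h = (1+k)v₀²/(2g) = 1.6 × 11.2² / (2 × 10) ≈ 10.0 m.

h ≈ 10.0 m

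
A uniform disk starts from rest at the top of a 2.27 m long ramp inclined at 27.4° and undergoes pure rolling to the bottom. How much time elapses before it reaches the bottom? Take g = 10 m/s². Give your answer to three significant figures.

t ≈ 1.22 s

With I = (1/2)MR², the ratio k = I/(MR²) is 0.5.
Along the incline Mg sinθ − f = Ma, and torque about the center fR = Iα = kMR²(a/R) gives f = kMa.
Hence a = g sinθ/(1+k) = 10×sin27.4°/1.5 = 3.068 m/s².
Starting from rest, L = ½at², so t = √(2L/a) = √(2×2.27/3.068) ≈ 1.22 s.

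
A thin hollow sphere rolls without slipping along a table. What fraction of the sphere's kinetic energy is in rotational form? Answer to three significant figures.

fraction ≈ 0.400

For this body I = (2/3)MR², i.e. k = I/(MR²) = 2/3.
With ω = v/R, KE_trans = ½Mv² and KE_rot = ½Iω² = ½kMv², so KE_total = ½(1+k)Mv².
The rotational fraction is therefore k/(1+k) = (2/3)/1.667 ≈ 0.400.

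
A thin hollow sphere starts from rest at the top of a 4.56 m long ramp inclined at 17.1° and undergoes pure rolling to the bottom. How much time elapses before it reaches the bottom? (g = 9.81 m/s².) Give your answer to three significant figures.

t ≈ 2.30 s

The moment of inertia is (2/3)MR², giving k ≡ I/(MR²) = 2/3.
Newton's second law down the slope: Mg sinθ − f = Ma. The torque equation fR = Iα (with α = a/R) gives f = kMa.
Hence a = g sinθ/(1+k) = 9.81×sin17.1°/1.667 = 1.731 m/s².
Starting from rest, L = ½at², so t = √(2L/a) = √(2×4.56/1.731) ≈ 2.30 s.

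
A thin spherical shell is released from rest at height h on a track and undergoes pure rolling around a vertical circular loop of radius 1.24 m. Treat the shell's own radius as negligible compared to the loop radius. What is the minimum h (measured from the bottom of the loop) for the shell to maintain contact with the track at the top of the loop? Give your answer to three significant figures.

h_min ≈ 3.51 m

The moment of inertia is (2/3)MR², giving k ≡ I/(MR²) = 2/3.
At the top of the loop, the minimum-contact condition is Mg = Mv_top²/r, so v_top² = gr.
With ω = v/R, the kinetic energy at speed v is ½(1+k)Mv² = (5/6)Mv².
Energy conservation from release (height h) to the top (height 2r): Mgh = Mg(2r) + (5/6)M·gr.
Thus h_min = 2r + (1+k)r/2 = r(2 + 1.667/2) = 1.24 × 2.833 ≈ 3.51 m.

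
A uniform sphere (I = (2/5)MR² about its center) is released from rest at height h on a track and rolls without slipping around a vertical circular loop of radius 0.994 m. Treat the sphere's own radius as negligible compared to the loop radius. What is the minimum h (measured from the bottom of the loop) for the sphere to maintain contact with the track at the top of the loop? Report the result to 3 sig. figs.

h_min ≈ 2.68 m

The moment of inertia is (2/5)MR², giving k ≡ I/(MR²) = 0.4.
At the top, contact is just lost when gravity alone supplies the centripetal force: Mg = Mv_top²/r, i.e. v_top² = gr.
With ω = v/R, the kinetic energy at speed v is ½(1+k)Mv² = (7/10)Mv².
Energy conservation from release (height h) to the top (height 2r): Mgh = Mg(2r) + (7/10)M·gr.
Thus h_min = 2r + (1+k)r/2 = r(2 + 1.4/2) = 0.994 × 2.7 ≈ 2.68 m.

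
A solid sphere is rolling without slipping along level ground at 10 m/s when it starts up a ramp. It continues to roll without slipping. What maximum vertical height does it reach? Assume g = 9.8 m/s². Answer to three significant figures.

h ≈ 7.14 m

Here I = (2/5)MR², so the shape factor k = I/(MR²) = 0.4.
The rolling condition ω = v/R makes the rotational term ½I(v/R)² = ½kMv², so KE_total = ½(1+k)Mv² = (7/10)Mv².
At the top the kinetic energy is zero, so (7/10)Mv₀² = Mgh.
Thus h = (1+k)v₀²/(2g) = 1.4 × 10² / (2 × 9.8) ≈ 7.14 m.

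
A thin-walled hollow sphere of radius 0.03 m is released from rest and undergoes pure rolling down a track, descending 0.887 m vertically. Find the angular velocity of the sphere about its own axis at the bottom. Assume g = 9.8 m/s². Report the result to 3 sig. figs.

With I = (2/3)MR², the ratio k = I/(MR²) is 2/3.
Since it rolls without slipping, ω = v/R and KE = ½Mv² + ½Iω² = ½(1+k)Mv² = (5/6)Mv².
Energy conservation Mgh = ½(1+k)Mv² gives v = √(2gh/(1+k)) = √(2 × 9.8 × 0.887 / 1.667) = 3.23 m/s.
The angular speed follows from ω = v/R = 3.23/0.03 ≈ 108 rad/s.

ω ≈ 108 rad/s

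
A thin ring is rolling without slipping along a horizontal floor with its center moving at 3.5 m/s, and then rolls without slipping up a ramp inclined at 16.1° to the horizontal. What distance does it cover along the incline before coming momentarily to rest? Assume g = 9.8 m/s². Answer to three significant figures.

d ≈ 4.51 m

The moment of inertia is MR², giving k ≡ I/(MR²) = 1.
Since it rolls without slipping, ω = v/R and KE = ½Mv² + ½Iω² = ½(1+k)Mv² = Mv².
Setting this equal to Mgh gives the vertical rise h = (1+k)v₀²/(2g) = 2×3.5²/(2×9.8) = 1.25 m.
The distance along the slope is d = h/sinθ = 1.25/sin16.1° ≈ 4.51 m.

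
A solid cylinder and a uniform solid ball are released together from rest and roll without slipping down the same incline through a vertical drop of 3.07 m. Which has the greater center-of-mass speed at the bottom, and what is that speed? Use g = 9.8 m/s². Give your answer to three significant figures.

the uniform solid ball, at v ≈ 6.56 m/s

For rolling without slipping, Mgh = ½(1+k)Mv² where k = I/(MR²), so v = √(2gh/(1+k)).
Solid cylinder: k = 0.5, giving v = √(2×9.8×3.07/1.5) = 6.334 m/s.
Uniform solid ball: k = 0.4, giving v = √(2×9.8×3.07/1.4) = 6.556 m/s.
The smaller k wins: the uniform solid ball, at ≈ 6.56 m/s.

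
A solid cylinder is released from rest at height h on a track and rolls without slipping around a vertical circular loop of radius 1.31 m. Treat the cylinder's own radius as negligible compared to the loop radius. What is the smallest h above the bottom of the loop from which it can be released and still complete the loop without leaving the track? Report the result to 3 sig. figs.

h_min ≈ 3.60 m

Here I = (1/2)MR², so the shape factor k = I/(MR²) = 0.5.
At the top of the loop, the minimum-contact condition is Mg = Mv_top²/r, so v_top² = gr.
With ω = v/R, the kinetic energy at speed v is ½(1+k)Mv² = (3/4)Mv².
Energy conservation from release (height h) to the top (height 2r): Mgh = Mg(2r) + (3/4)M·gr.
Thus h_min = 2r + (1+k)r/2 = r(2 + 1.5/2) = 1.31 × 2.75 ≈ 3.60 m.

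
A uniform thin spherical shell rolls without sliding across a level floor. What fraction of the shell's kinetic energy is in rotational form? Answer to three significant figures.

fraction ≈ 0.400

With I = (2/3)MR², the ratio k = I/(MR²) is 2/3.
With ω = v/R, KE_trans = ½Mv² and KE_rot = ½Iω² = ½kMv², so KE_total = ½(1+k)Mv².
The rotational fraction is therefore k/(1+k) = (2/3)/1.667 ≈ 0.400.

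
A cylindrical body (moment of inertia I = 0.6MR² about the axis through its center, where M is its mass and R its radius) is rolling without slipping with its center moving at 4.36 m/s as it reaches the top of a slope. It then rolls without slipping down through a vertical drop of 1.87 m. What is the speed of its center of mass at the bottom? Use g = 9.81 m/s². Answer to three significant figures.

v ≈ 6.48 m/s

Here I = 0.6MR², so the shape factor k = I/(MR²) = 0.6.
Pure rolling means v = ωR; then KE = ½Mv² + ½I(v/R)² = ½(1+k)Mv² = (4/5)Mv².
Conserving energy between top and bottom: (4/5)Mv² = (4/5)Mv₀² + Mgh, hence v² = v₀² + 2gh/(1+k).
v = √(4.36² + 2×9.81×1.87/1.6) = √41.94 ≈ 6.48 m/s.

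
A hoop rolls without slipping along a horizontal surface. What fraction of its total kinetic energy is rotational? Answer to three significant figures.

fraction ≈ 0.500

The moment of inertia is MR², giving k ≡ I/(MR²) = 1.
Since ω = v/R, the translational part is ½Mv² and the rotational part is ½I(v/R)² = ½kMv²; the total is ½(1+k)Mv².
The rotational fraction is therefore k/(1+k) = 1/2 ≈ 0.500.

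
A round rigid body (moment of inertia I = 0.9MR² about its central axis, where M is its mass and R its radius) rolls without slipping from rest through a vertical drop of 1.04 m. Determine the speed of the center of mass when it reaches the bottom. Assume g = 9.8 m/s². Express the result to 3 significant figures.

v ≈ 3.28 m/s

For this body I = 0.9MR², i.e. k = I/(MR²) = 0.9.
Rolling without slipping gives ω = v/R, so the total kinetic energy is ½Mv² + ½Iω² = ½(1+k)Mv² = (19/20)Mv².
Energy conservation: Mgh = (19/20)Mv², so v = √(2gh/(1+k)) = √(2 × 9.8 × 1.04 / 1.9) ≈ 3.28 m/s.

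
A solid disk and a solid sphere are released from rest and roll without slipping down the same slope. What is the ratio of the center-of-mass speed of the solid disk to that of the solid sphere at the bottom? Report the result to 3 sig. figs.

v_ratio ≈ 0.966

Each satisfies Mgh = ½(1+k)Mv² with k = I/(MR²), so v ∝ 1/√(1+k).
For the solid disk k = 0.5; for the solid sphere k = 0.4.
v₁/v₂ = √((1+k₂)/(1+k₁)) = √(1.4/1.5) ≈ 0.966.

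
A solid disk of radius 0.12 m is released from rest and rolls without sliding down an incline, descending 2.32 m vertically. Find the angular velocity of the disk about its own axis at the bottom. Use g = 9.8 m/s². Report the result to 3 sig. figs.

Here I = (1/2)MR², so the shape factor k = I/(MR²) = 0.5.
Pure rolling means v = ωR; then KE = ½Mv² + ½I(v/R)² = ½(1+k)Mv² = (3/4)Mv².
Energy conservation Mgh = ½(1+k)Mv² gives v = √(2gh/(1+k)) = √(2 × 9.8 × 2.32 / 1.5) = 5.506 m/s.
The angular speed follows from ω = v/R = 5.506/0.12 ≈ 45.9 rad/s.

ω ≈ 45.9 rad/s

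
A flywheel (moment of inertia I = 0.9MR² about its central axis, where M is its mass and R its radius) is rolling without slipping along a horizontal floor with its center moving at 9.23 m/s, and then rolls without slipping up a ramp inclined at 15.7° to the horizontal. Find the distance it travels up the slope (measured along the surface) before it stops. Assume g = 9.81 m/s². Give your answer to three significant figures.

d ≈ 30.5 m

Here I = 0.9MR², so the shape factor k = I/(MR²) = 0.9.
Pure rolling means v = ωR; then KE = ½Mv² + ½I(v/R)² = ½(1+k)Mv² = (19/20)Mv².
Setting this equal to Mgh gives the vertical rise h = (1+k)v₀²/(2g) = 1.9×9.23²/(2×9.81) = 8.25 m.
Along the incline, d = h/sinθ = 8.25/sin15.7° ≈ 30.5 m.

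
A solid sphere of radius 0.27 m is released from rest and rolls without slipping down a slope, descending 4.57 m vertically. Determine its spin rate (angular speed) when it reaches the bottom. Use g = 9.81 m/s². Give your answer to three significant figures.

The moment of inertia is (2/5)MR², giving k ≡ I/(MR²) = 0.4.
Rolling without slipping gives ω = v/R, so the total kinetic energy is ½Mv² + ½Iω² = ½(1+k)Mv² = (7/10)Mv².
Energy conservation Mgh = ½(1+k)Mv² gives v = √(2gh/(1+k)) = √(2 × 9.81 × 4.57 / 1.4) = 8.003 m/s.
The angular speed follows from ω = v/R = 8.003/0.27 ≈ 29.6 rad/s.

ω ≈ 29.6 rad/s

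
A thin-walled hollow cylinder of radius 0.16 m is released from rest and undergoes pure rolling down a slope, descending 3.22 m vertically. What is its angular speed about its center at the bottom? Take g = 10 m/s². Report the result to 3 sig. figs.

ω ≈ 35.5 rad/s

With I = MR², the ratio k = I/(MR²) is 1.
Rolling without slipping gives ω = v/R, so the total kinetic energy is ½Mv² + ½Iω² = ½(1+k)Mv² = Mv².
Energy conservation Mgh = ½(1+k)Mv² gives v = √(2gh/(1+k)) = √(2 × 10 × 3.22 / 2) = 5.675 m/s.
The angular speed follows from ω = v/R = 5.675/0.16 ≈ 35.5 rad/s.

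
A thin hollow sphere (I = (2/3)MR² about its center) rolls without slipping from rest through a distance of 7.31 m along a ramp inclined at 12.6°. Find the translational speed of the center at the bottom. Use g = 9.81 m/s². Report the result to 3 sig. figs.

v ≈ 4.33 m/s

The moment of inertia is (2/3)MR², giving k ≡ I/(MR²) = 2/3.
Pure rolling means v = ωR; then KE = ½Mv² + ½I(v/R)² = ½(1+k)Mv² = (5/6)Mv².
The vertical drop is h = L sinθ = 7.31 × sin12.6° = 1.595 m.
Setting Mgh = (5/6)Mv² gives v = √(2gh/(1+k)) = √(2·9.81·1.595/1.667) ≈ 4.33 m/s.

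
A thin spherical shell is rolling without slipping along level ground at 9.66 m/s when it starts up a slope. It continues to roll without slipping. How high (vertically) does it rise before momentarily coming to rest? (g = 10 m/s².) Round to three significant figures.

For this body I = (2/3)MR², i.e. k = I/(MR²) = 2/3.
Rolling without slipping gives ω = v/R, so the total kinetic energy is ½Mv² + ½Iω² = ½(1+k)Mv² = (5/6)Mv².
All of this converts to potential energy at the highest point: (5/6)Mv₀² = Mgh.
Thus h = (1+k)v₀²/(2g) = 1.667 × 9.66² / (2 × 10) ≈ 7.78 m.

h ≈ 7.78 m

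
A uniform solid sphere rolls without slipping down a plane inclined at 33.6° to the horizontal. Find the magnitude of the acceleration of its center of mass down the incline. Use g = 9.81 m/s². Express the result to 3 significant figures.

a ≈ 3.88 m/s²

Here I = (2/5)MR², so the shape factor k = I/(MR²) = 0.4.
Translational: Mg sinθ − f = Ma. Rotational about the CM: fR = Iα = kMRa, so f = kMa.
Eliminating f: Mg sinθ = (1+k)Ma, so a = g sinθ/(1+k) = 9.81 × sin33.6° / 1.4 ≈ 3.88 m/s².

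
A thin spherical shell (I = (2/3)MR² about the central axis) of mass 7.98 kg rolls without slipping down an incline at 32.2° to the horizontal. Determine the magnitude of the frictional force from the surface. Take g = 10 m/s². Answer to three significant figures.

With I = (2/3)MR², the ratio k = I/(MR²) is 2/3.
Translational: Mg sinθ − f = Ma. Rotational about the CM: fR = Iα = kMRa, so f = kMa.
Combining, a = g sinθ/(1+k) and f = kMa = kMg sinθ/(1+k).
f = (2/3) × 7.98 × 10 × sin32.2° / 1.667 ≈ 17.0 N.

f ≈ 17.0 N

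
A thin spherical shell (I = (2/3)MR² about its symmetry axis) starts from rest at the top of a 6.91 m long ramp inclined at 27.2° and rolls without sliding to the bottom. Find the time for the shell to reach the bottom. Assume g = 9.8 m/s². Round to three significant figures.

t ≈ 2.27 s

With I = (2/3)MR², the ratio k = I/(MR²) is 2/3.
Along the incline Mg sinθ − f = Ma, and torque about the center fR = Iα = kMR²(a/R) gives f = kMa.
Hence a = g sinθ/(1+k) = 9.8×sin27.2°/1.667 = 2.688 m/s².
Starting from rest, L = ½at², so t = √(2L/a) = √(2×6.91/2.688) ≈ 2.27 s.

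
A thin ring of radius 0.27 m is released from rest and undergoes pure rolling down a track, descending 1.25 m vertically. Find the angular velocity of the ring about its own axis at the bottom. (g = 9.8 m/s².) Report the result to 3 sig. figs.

ω ≈ 13.0 rad/s

For this body I = MR², i.e. k = I/(MR²) = 1.
Pure rolling means v = ωR; then KE = ½Mv² + ½I(v/R)² = ½(1+k)Mv² = Mv².
Energy conservation Mgh = ½(1+k)Mv² gives v = √(2gh/(1+k)) = √(2 × 9.8 × 1.25 / 2) = 3.5 m/s.
The angular speed follows from ω = v/R = 3.5/0.27 ≈ 13.0 rad/s.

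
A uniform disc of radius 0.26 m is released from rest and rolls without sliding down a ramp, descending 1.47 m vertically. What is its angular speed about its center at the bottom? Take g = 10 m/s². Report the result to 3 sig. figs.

ω ≈ 17.0 rad/s

With I = (1/2)MR², the ratio k = I/(MR²) is 0.5.
Rolling without slipping gives ω = v/R, so the total kinetic energy is ½Mv² + ½Iω² = ½(1+k)Mv² = (3/4)Mv².
Energy conservation Mgh = ½(1+k)Mv² gives v = √(2gh/(1+k)) = √(2 × 10 × 1.47 / 1.5) = 4.427 m/s.
Then ω = v/R = 4.427 / 0.26 ≈ 17.0 rad/s.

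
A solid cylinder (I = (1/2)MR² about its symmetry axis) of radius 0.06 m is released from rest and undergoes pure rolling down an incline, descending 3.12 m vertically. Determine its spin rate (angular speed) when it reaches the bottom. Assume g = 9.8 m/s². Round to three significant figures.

ω ≈ 106 rad/s

With I = (1/2)MR², the ratio k = I/(MR²) is 0.5.
Rolling without slipping gives ω = v/R, so the total kinetic energy is ½Mv² + ½Iω² = ½(1+k)Mv² = (3/4)Mv².
Energy conservation Mgh = ½(1+k)Mv² gives v = √(2gh/(1+k)) = √(2 × 9.8 × 3.12 / 1.5) = 6.385 m/s.
Then ω = v/R = 6.385 / 0.06 ≈ 106 rad/s.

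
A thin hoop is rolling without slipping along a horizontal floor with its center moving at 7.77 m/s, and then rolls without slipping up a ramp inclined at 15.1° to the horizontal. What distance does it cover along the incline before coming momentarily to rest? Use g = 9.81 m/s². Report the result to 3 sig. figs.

The moment of inertia is MR², giving k ≡ I/(MR²) = 1.
The rolling condition ω = v/R makes the rotational term ½I(v/R)² = ½kMv², so KE_total = ½(1+k)Mv² = Mv².
Setting this equal to Mgh gives the vertical rise h = (1+k)v₀²/(2g) = 2×7.77²/(2×9.81) = 6.154 m.
Along the incline, d = h/sinθ = 6.154/sin15.1° ≈ 23.6 m.

d ≈ 23.6 m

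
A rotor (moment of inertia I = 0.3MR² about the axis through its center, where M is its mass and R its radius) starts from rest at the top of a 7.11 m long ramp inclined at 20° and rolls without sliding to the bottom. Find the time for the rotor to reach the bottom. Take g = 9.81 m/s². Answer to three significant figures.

t ≈ 2.35 s

The moment of inertia is 0.3MR², giving k ≡ I/(MR²) = 0.3.
Newton's second law down the slope: Mg sinθ − f = Ma. The torque equation fR = Iα (with α = a/R) gives f = kMa.
Hence a = g sinθ/(1+k) = 9.81×sin20°/1.3 = 2.581 m/s².
Starting from rest, L = ½at², so t = √(2L/a) = √(2×7.11/2.581) ≈ 2.35 s.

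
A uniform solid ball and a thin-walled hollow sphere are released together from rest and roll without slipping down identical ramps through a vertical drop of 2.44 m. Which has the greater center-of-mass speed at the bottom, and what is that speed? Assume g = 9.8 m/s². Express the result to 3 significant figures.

the uniform solid ball, at v ≈ 5.84 m/s

For rolling without slipping, Mgh = ½(1+k)Mv² where k = I/(MR²), so v = √(2gh/(1+k)).
Uniform solid ball: k = 0.4, giving v = √(2×9.8×2.44/1.4) = 5.845 m/s.
Thin-walled hollow sphere: k = 2/3, giving v = √(2×9.8×2.44/1.667) = 5.357 m/s.
The smaller k wins: the uniform solid ball, at ≈ 5.84 m/s.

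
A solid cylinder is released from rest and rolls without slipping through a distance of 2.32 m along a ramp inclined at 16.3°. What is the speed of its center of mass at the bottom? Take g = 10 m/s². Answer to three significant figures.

The moment of inertia is (1/2)MR², giving k ≡ I/(MR²) = 0.5.
Since it rolls without slipping, ω = v/R and KE = ½Mv² + ½Iω² = ½(1+k)Mv² = (3/4)Mv².
The vertical drop is h = L sinθ = 2.32 × sin16.3° = 0.6511 m.
Energy conservation: Mgh = (3/4)Mv², so v = √(2gh/(1+k)) = √(2 × 10 × 0.6511 / 1.5) ≈ 2.95 m/s.

v ≈ 2.95 m/s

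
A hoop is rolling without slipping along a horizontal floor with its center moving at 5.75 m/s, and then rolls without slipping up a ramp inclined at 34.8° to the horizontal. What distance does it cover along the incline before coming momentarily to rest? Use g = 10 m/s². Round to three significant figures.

d ≈ 5.79 m

The moment of inertia is MR², giving k ≡ I/(MR²) = 1.
Since it rolls without slipping, ω = v/R and KE = ½Mv² + ½Iω² = ½(1+k)Mv² = Mv².
Setting this equal to Mgh gives the vertical rise h = (1+k)v₀²/(2g) = 2×5.75²/(2×10) = 3.306 m.
The distance along the slope is d = h/sinθ = 3.306/sin34.8° ≈ 5.79 m.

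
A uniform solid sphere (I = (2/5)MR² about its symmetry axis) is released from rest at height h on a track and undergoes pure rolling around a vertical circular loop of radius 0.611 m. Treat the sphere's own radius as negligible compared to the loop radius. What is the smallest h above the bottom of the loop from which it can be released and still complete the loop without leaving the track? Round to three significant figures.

h_min ≈ 1.65 m

The moment of inertia is (2/5)MR², giving k ≡ I/(MR²) = 0.4.
At the top of the loop, the minimum-contact condition is Mg = Mv_top²/r, so v_top² = gr.
With ω = v/R, the kinetic energy at speed v is ½(1+k)Mv² = (7/10)Mv².
Energy conservation from release (height h) to the top (height 2r): Mgh = Mg(2r) + (7/10)M·gr.
Thus h_min = 2r + (1+k)r/2 = r(2 + 1.4/2) = 0.611 × 2.7 ≈ 1.65 m.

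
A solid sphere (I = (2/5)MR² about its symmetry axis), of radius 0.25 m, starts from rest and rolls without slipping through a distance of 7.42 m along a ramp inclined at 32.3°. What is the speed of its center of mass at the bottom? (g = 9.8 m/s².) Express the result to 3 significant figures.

v ≈ 7.45 m/s

Here I = (2/5)MR², so the shape factor k = I/(MR²) = 0.4.
Since it rolls without slipping, ω = v/R and KE = ½Mv² + ½Iω² = ½(1+k)Mv² = (7/10)Mv².
The vertical drop is h = L sinθ = 7.42 × sin32.3° = 3.965 m.
Setting Mgh = (7/10)Mv² gives v = √(2gh/(1+k)) = √(2·9.8·3.965/1.4) ≈ 7.45 m/s.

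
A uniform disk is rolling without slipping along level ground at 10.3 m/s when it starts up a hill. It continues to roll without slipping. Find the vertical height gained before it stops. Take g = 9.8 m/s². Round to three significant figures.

With I = (1/2)MR², the ratio k = I/(MR²) is 0.5.
Rolling without slipping gives ω = v/R, so the total kinetic energy is ½Mv² + ½Iω² = ½(1+k)Mv² = (3/4)Mv².
At the top the kinetic energy is zero, so (3/4)Mv₀² = Mgh.
Thus h = (1+k)v₀²/(2g) = 1.5 × 10.3² / (2 × 9.8) ≈ 8.12 m.

h ≈ 8.12 m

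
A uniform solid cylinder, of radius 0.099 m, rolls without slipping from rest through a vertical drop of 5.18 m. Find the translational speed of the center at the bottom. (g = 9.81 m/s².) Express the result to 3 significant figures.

v ≈ 8.23 m/s

The moment of inertia is (1/2)MR², giving k ≡ I/(MR²) = 0.5.
The rolling condition ω = v/R makes the rotational term ½I(v/R)² = ½kMv², so KE_total = ½(1+k)Mv² = (3/4)Mv².
Setting Mgh = (3/4)Mv² gives v = √(2gh/(1+k)) = √(2·9.81·5.18/1.5) ≈ 8.23 m/s.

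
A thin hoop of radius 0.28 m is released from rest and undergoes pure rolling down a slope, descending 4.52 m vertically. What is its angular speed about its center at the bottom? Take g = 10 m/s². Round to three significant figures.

ω ≈ 24.0 rad/s

With I = MR², the ratio k = I/(MR²) is 1.
Rolling without slipping gives ω = v/R, so the total kinetic energy is ½Mv² + ½Iω² = ½(1+k)Mv² = Mv².
Energy conservation Mgh = ½(1+k)Mv² gives v = √(2gh/(1+k)) = √(2 × 10 × 4.52 / 2) = 6.723 m/s.
Then ω = v/R = 6.723 / 0.28 ≈ 24.0 rad/s.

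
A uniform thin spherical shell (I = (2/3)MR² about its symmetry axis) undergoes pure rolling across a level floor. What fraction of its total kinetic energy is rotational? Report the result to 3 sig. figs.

fraction ≈ 0.400

For this body I = (2/3)MR², i.e. k = I/(MR²) = 2/3.
With ω = v/R, KE_trans = ½Mv² and KE_rot = ½Iω² = ½kMv², so KE_total = ½(1+k)Mv².
The rotational fraction is therefore k/(1+k) = (2/3)/1.667 ≈ 0.400.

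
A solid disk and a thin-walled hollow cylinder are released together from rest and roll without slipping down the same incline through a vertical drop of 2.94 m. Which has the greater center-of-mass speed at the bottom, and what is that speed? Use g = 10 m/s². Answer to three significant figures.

For rolling without slipping, Mgh = ½(1+k)Mv² where k = I/(MR²), so v = √(2gh/(1+k)).
Solid disk: k = 0.5, giving v = √(2×10×2.94/1.5) = 6.261 m/s.
Thin-walled hollow cylinder: k = 1, giving v = √(2×10×2.94/2) = 5.422 m/s.
The smaller k wins: the solid disk, at ≈ 6.26 m/s.

the solid disk, at v ≈ 6.26 m/s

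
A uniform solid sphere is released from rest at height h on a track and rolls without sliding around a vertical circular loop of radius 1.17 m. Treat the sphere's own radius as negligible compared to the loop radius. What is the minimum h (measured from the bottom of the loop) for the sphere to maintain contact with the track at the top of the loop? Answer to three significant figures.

h_min ≈ 3.16 m

The moment of inertia is (2/5)MR², giving k ≡ I/(MR²) = 0.4.
At the top, contact is just lost when gravity alone supplies the centripetal force: Mg = Mv_top²/r, i.e. v_top² = gr.
With ω = v/R, the kinetic energy at speed v is ½(1+k)Mv² = (7/10)Mv².
Energy conservation from release (height h) to the top (height 2r): Mgh = Mg(2r) + (7/10)M·gr.
Thus h_min = 2r + (1+k)r/2 = r(2 + 1.4/2) = 1.17 × 2.7 ≈ 3.16 m.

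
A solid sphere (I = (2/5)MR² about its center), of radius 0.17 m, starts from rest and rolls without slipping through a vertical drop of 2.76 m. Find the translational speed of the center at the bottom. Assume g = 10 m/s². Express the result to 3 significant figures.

v ≈ 6.28 m/s

The moment of inertia is (2/5)MR², giving k ≡ I/(MR²) = 0.4.
Since it rolls without slipping, ω = v/R and KE = ½Mv² + ½Iω² = ½(1+k)Mv² = (7/10)Mv².
Energy conservation: Mgh = (7/10)Mv², so v = √(2gh/(1+k)) = √(2 × 10 × 2.76 / 1.4) ≈ 6.28 m/s.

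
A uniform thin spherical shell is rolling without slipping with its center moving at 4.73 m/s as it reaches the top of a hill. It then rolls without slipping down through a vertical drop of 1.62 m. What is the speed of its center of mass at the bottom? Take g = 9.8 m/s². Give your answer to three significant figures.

v ≈ 6.44 m/s

For this body I = (2/3)MR², i.e. k = I/(MR²) = 2/3.
Rolling without slipping gives ω = v/R, so the total kinetic energy is ½Mv² + ½Iω² = ½(1+k)Mv² = (5/6)Mv².
Conserving energy between top and bottom: (5/6)Mv² = (5/6)Mv₀² + Mgh, hence v² = v₀² + 2gh/(1+k).
v = √(4.73² + 2×9.8×1.62/1.667) = √41.42 ≈ 6.44 m/s.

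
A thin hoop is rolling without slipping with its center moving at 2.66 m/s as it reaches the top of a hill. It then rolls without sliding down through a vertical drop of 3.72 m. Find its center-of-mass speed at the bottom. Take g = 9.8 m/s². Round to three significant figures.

v ≈ 6.60 m/s

For this body I = MR², i.e. k = I/(MR²) = 1.
The rolling condition ω = v/R makes the rotational term ½I(v/R)² = ½kMv², so KE_total = ½(1+k)Mv² = Mv².
Energy conservation: Mv₀² + Mgh = Mv², so v² = v₀² + 2gh/(1+k).
v = √(2.66² + 2×9.8×3.72/2) = √43.53 ≈ 6.60 m/s.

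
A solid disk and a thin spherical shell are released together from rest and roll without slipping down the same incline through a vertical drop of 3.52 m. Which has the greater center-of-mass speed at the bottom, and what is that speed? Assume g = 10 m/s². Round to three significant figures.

the solid disk, at v ≈ 6.85 m/s

For rolling without slipping, Mgh = ½(1+k)Mv² where k = I/(MR²), so v = √(2gh/(1+k)).
Solid disk: k = 0.5, giving v = √(2×10×3.52/1.5) = 6.851 m/s.
Thin spherical shell: k = 2/3, giving v = √(2×10×3.52/1.667) = 6.499 m/s.
The smaller k wins: the solid disk, at ≈ 6.85 m/s.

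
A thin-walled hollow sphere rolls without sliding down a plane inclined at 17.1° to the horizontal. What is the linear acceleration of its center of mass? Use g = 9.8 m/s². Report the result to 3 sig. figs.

a ≈ 1.73 m/s²

For this body I = (2/3)MR², i.e. k = I/(MR²) = 2/3.
Along the incline Mg sinθ − f = Ma, and torque about the center fR = Iα = kMR²(a/R) gives f = kMa.
Eliminating f: Mg sinθ = (1+k)Ma, so a = g sinθ/(1+k) = 9.8 × sin17.1° / 1.667 ≈ 1.73 m/s².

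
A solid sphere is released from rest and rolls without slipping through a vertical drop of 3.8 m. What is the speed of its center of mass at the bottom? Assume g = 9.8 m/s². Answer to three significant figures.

Here I = (2/5)MR², so the shape factor k = I/(MR²) = 0.4.
Since it rolls without slipping, ω = v/R and KE = ½Mv² + ½Iω² = ½(1+k)Mv² = (7/10)Mv².
Energy conservation: Mgh = (7/10)Mv², so v = √(2gh/(1+k)) = √(2 × 9.8 × 3.8 / 1.4) ≈ 7.29 m/s.

v ≈ 7.29 m/s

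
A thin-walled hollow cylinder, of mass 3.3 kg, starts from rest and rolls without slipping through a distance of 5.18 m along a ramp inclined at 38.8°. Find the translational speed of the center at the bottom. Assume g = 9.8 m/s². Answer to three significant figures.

v ≈ 5.64 m/s

Here I = MR², so the shape factor k = I/(MR²) = 1.
Pure rolling means v = ωR; then KE = ½Mv² + ½I(v/R)² = ½(1+k)Mv² = Mv².
The vertical drop is h = L sinθ = 5.18 × sin38.8° = 3.246 m.
Energy conservation: Mgh = Mv², so v = √(2gh/(1+k)) = √(2 × 9.8 × 3.246 / 2) ≈ 5.64 m/s.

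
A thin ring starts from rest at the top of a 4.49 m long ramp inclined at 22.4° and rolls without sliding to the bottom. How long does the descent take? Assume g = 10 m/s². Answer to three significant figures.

t ≈ 2.17 s

For this body I = MR², i.e. k = I/(MR²) = 1.
Along the incline Mg sinθ − f = Ma, and torque about the center fR = Iα = kMR²(a/R) gives f = kMa.
Hence a = g sinθ/(1+k) = 10×sin22.4°/2 = 1.905 m/s².
Starting from rest, L = ½at², so t = √(2L/a) = √(2×4.49/1.905) ≈ 2.17 s.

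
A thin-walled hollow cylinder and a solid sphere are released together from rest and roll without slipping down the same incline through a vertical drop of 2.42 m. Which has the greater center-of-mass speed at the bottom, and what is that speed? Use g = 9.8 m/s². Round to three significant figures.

the solid sphere, at v ≈ 5.82 m/s

For rolling without slipping, Mgh = ½(1+k)Mv² where k = I/(MR²), so v = √(2gh/(1+k)).
Thin-walled hollow cylinder: k = 1, giving v = √(2×9.8×2.42/2) = 4.87 m/s.
Solid sphere: k = 0.4, giving v = √(2×9.8×2.42/1.4) = 5.821 m/s.
The smaller k wins: the solid sphere, at ≈ 5.82 m/s.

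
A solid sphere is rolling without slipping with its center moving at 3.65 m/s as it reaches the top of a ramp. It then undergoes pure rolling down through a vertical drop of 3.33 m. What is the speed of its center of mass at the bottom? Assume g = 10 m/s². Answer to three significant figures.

The moment of inertia is (2/5)MR², giving k ≡ I/(MR²) = 0.4.
Since it rolls without slipping, ω = v/R and KE = ½Mv² + ½Iω² = ½(1+k)Mv² = (7/10)Mv².
Energy conservation: (7/10)Mv₀² + Mgh = (7/10)Mv², so v² = v₀² + 2gh/(1+k).
v = √(3.65² + 2×10×3.33/1.4) = √60.89 ≈ 7.80 m/s.

v ≈ 7.80 m/s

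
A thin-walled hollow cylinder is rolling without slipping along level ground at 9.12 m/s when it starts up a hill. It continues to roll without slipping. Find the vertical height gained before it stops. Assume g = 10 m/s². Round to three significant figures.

With I = MR², the ratio k = I/(MR²) is 1.
The rolling condition ω = v/R makes the rotational term ½I(v/R)² = ½kMv², so KE_total = ½(1+k)Mv² = Mv².
At the top the kinetic energy is zero, so Mv₀² = Mgh.
Thus h = (1+k)v₀²/(2g) = 2 × 9.12² / (2 × 10) ≈ 8.32 m.

h ≈ 8.32 m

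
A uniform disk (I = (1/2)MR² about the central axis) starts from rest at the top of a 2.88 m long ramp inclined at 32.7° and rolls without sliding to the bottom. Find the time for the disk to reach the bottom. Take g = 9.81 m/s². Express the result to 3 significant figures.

t ≈ 1.28 s

The moment of inertia is (1/2)MR², giving k ≡ I/(MR²) = 0.5.
Newton's second law down the slope: Mg sinθ − f = Ma. The torque equation fR = Iα (with α = a/R) gives f = kMa.
Hence a = g sinθ/(1+k) = 9.81×sin32.7°/1.5 = 3.533 m/s².
Starting from rest, L = ½at², so t = √(2L/a) = √(2×2.88/3.533) ≈ 1.28 s.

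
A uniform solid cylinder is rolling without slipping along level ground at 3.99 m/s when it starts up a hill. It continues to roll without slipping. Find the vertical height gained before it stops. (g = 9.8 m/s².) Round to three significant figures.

The moment of inertia is (1/2)MR², giving k ≡ I/(MR²) = 0.5.
Since it rolls without slipping, ω = v/R and KE = ½Mv² + ½Iω² = ½(1+k)Mv² = (3/4)Mv².
All of this converts to potential energy at the highest point: (3/4)Mv₀² = Mgh.
Thus h = (1+k)v₀²/(2g) = 1.5 × 3.99² / (2 × 9.8) ≈ 1.22 m.

h ≈ 1.22 m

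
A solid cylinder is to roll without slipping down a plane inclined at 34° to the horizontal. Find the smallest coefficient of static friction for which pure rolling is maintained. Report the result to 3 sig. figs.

With I = (1/2)MR², the ratio k = I/(MR²) is 0.5.
Newton's second law down the slope: Mg sinθ − f = Ma. The torque equation fR = Iα (with α = a/R) gives f = kMa.
These give a = g sinθ/(1+k) and the required friction f = kMg sinθ/(1+k).
The normal force is N = Mg cosθ, so μ_min = f/N = k tanθ/(1+k).
μ_min = 0.5 × tan34° / 1.5 ≈ 0.225.

μ_min ≈ 0.225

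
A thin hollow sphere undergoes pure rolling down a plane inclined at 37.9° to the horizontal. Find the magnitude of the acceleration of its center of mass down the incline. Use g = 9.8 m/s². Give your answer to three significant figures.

a ≈ 3.61 m/s²

With I = (2/3)MR², the ratio k = I/(MR²) is 2/3.
Newton's second law down the slope: Mg sinθ − f = Ma. The torque equation fR = Iα (with α = a/R) gives f = kMa.
Eliminating f: Mg sinθ = (1+k)Ma, so a = g sinθ/(1+k) = 9.8 × sin37.9° / 1.667 ≈ 3.61 m/s².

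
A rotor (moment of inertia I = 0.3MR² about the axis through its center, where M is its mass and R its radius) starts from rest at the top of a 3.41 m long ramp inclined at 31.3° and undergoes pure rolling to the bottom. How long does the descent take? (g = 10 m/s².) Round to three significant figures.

Here I = 0.3MR², so the shape factor k = I/(MR²) = 0.3.
Translational: Mg sinθ − f = Ma. Rotational about the CM: fR = Iα = kMRa, so f = kMa.
Hence a = g sinθ/(1+k) = 10×sin31.3°/1.3 = 3.996 m/s².
With constant a from rest, t = √(2L/a) = √(2·3.41/3.996) ≈ 1.31 s.

t ≈ 1.31 s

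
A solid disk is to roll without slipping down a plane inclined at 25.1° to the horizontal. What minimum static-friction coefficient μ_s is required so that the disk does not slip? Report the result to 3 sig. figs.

μ_min ≈ 0.156

For this body I = (1/2)MR², i.e. k = I/(MR²) = 0.5.
Newton's second law down the slope: Mg sinθ − f = Ma. The torque equation fR = Iα (with α = a/R) gives f = kMa.
These give a = g sinθ/(1+k) and the required friction f = kMg sinθ/(1+k).
The normal force is N = Mg cosθ, so μ_min = f/N = k tanθ/(1+k).
μ_min = 0.5 × tan25.1° / 1.5 ≈ 0.156.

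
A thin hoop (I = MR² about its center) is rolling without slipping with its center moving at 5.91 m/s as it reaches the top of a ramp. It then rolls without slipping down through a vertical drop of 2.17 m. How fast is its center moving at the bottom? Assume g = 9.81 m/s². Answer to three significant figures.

v ≈ 7.50 m/s

Here I = MR², so the shape factor k = I/(MR²) = 1.
The rolling condition ω = v/R makes the rotational term ½I(v/R)² = ½kMv², so KE_total = ½(1+k)Mv² = Mv².
Conserving energy between top and bottom: Mv² = Mv₀² + Mgh, hence v² = v₀² + 2gh/(1+k).
v = √(5.91² + 2×9.81×2.17/2) = √56.22 ≈ 7.50 m/s.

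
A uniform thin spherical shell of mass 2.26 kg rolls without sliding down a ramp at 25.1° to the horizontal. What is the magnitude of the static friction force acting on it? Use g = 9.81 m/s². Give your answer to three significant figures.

Here I = (2/3)MR², so the shape factor k = I/(MR²) = 2/3.
Newton's second law down the slope: Mg sinθ − f = Ma. The torque equation fR = Iα (with α = a/R) gives f = kMa.
Combining, a = g sinθ/(1+k) and f = kMa = kMg sinθ/(1+k).
f = (2/3) × 2.26 × 9.81 × sin25.1° / 1.667 ≈ 3.76 N.

f ≈ 3.76 N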